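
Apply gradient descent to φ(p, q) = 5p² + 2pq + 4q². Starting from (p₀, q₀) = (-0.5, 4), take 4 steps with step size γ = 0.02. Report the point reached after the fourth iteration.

∇φ = (10p + 2q, 2p + 8q)
Step 1: at (-0.5, 4), ∇φ = (3, 31) → (-0.5, 4) − 0.02·(3, 31) = (-0.56, 3.38)
Step 2: at (-0.56, 3.38), ∇φ = (1.16, 25.92) → (-0.56, 3.38) − 0.02·(1.16, 25.92) = (-0.5832, 2.8616)
Step 3: at (-0.5832, 2.8616), ∇φ = (-0.1088, 21.7264) → (-0.5832, 2.8616) − 0.02·(-0.1088, 21.7264) = (-0.581024, 2.427072)
Step 4: at (-0.581024, 2.427072), ∇φ = (-0.956096, 18.254528) → (-0.581024, 2.427072) − 0.02·(-0.956096, 18.254528) = (-0.56190208, 2.06198144)

(-0.56190208, 2.06198144)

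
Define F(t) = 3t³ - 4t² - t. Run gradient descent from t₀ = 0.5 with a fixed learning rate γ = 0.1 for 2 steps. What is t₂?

0.9544375

F′(t) = 9t² - 8t - 1
Step 1: F′(0.5) = -2.75; t₁ = 0.5 − 0.1·(-2.75) = 0.775
Step 2: F′(0.775) = -1.794375; t₂ = 0.775 − 0.1·(-1.794375) = 0.9544375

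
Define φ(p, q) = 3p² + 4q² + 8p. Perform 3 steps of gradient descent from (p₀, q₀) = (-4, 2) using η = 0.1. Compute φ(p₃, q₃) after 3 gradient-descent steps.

-5.244928

∇φ = (6p + 8, 8q)
Step 1: at (-4, 2), ∇φ = (-16, 16) → (-4, 2) − 0.1·(-16, 16) = (-2.4, 0.4)
Step 2: at (-2.4, 0.4), ∇φ = (-6.4, 3.2) → (-2.4, 0.4) − 0.1·(-6.4, 3.2) = (-1.76, 0.08)
Step 3: at (-1.76, 0.08), ∇φ = (-2.56, 0.64) → (-1.76, 0.08) − 0.1·(-2.56, 0.64) = (-1.504, 0.016)
φ(-1.504, 0.016) = -5.244928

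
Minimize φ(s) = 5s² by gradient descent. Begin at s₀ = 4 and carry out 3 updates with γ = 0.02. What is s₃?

2.048

φ′(s) = 10s
s₁ = 4 − 0.02·40 = 3.2
s₂ = 3.2 − 0.02·32 = 2.56
s₃ = 2.56 − 0.02·25.6 = 2.048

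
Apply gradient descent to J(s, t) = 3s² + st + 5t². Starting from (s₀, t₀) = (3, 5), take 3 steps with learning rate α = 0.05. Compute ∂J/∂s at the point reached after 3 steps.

∇J = (6s + t, s + 10t)
Step 1: at (3, 5), ∇J = (23, 53) → (3, 5) − 0.05·(23, 53) = (1.85, 2.35)
Step 2: at (1.85, 2.35), ∇J = (13.45, 25.35) → (1.85, 2.35) − 0.05·(13.45, 25.35) = (1.1775, 1.0825)
Step 3: at (1.1775, 1.0825), ∇J = (8.1475, 12.0025) → (1.1775, 1.0825) − 0.05·(8.1475, 12.0025) = (0.770125, 0.482375)
∂J/∂s at (0.770125, 0.482375) = 5.103125

5.103125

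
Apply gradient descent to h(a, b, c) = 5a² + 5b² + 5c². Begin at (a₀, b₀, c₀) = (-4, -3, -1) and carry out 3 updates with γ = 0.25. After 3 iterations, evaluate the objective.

∇h = (10a, 10b, 10c)
(a₁, b₁, c₁) = (-4, -3, -1) − 0.25·(-40, -30, -10) = (6, 4.5, 1.5)
(a₂, b₂, c₂) = (6, 4.5, 1.5) − 0.25·(60, 45, 15) = (-9, -6.75, -2.25)
(a₃, b₃, c₃) = (-9, -6.75, -2.25) − 0.25·(-90, -67.5, -22.5) = (13.5, 10.125, 3.375)
h(13.5, 10.125, 3.375) = 1480.78125

1480.78125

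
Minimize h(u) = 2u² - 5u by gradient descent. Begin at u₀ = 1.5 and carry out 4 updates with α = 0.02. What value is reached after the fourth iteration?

h′(u) = 4u - 5
u₁ = 1.5 − 0.02·1 = 1.48
u₂ = 1.48 − 0.02·0.92 = 1.4616
u₃ = 1.4616 − 0.02·0.8464 = 1.444672
u₄ = 1.444672 − 0.02·0.778688 = 1.42909824

1.42909824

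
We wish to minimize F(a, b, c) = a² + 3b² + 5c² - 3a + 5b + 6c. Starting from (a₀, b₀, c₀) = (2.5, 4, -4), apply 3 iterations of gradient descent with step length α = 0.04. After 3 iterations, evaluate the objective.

10.674791795712

∇F = (2a - 3, 6b + 5, 10c + 6)
Step 1: at (2.5, 4, -4), ∇F = (2, 29, -34) → (2.5, 4, -4) − 0.04·(2, 29, -34) = (2.42, 2.84, -2.64)
Step 2: at (2.42, 2.84, -2.64), ∇F = (1.84, 22.04, -20.4) → (2.42, 2.84, -2.64) − 0.04·(1.84, 22.04, -20.4) = (2.3464, 1.9584, -1.824)
Step 3: at (2.3464, 1.9584, -1.824), ∇F = (1.6928, 16.7504, -12.24) → (2.3464, 1.9584, -1.824) − 0.04·(1.6928, 16.7504, -12.24) = (2.278688, 1.288384, -1.3344)
F(2.278688, 1.288384, -1.3344) = 10.674791795712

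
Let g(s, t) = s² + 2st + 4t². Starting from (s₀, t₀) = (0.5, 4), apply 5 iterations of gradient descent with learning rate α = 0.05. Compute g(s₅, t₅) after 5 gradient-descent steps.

∇g = (2s + 2t, 2s + 8t)
(s₁, t₁) = (0.5, 4) − 0.05·(9, 33) = (0.05, 2.35)
(s₂, t₂) = (0.05, 2.35) − 0.05·(4.8, 18.9) = (-0.19, 1.405)
(s₃, t₃) = (-0.19, 1.405) − 0.05·(2.43, 10.86) = (-0.3115, 0.862)
(s₄, t₄) = (-0.3115, 0.862) − 0.05·(1.101, 6.273) = (-0.36655, 0.54835)
(s₅, t₅) = (-0.36655, 0.54835) − 0.05·(0.3636, 3.6537) = (-0.38473, 0.365665)
g(-0.38473, 0.365665) = 0.4014961509

0.4014961509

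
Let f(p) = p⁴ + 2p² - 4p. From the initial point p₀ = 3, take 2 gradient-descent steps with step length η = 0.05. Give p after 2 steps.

f′(p) = 4p³ + 4p - 4
Step 1: f′(3) = 116; p₁ = 3 − 0.05·116 = -2.8
Step 2: f′(-2.8) = -103.008; p₂ = -2.8 − 0.05·(-103.008) = 2.3504

2.3504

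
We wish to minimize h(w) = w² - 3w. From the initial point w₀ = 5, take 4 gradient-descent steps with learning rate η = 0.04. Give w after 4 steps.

h′(w) = 2w - 3
Step 1: h′(5) = 7; w₁ = 5 − 0.04·7 = 4.72
Step 2: h′(4.72) = 6.44; w₂ = 4.72 − 0.04·6.44 = 4.4624
Step 3: h′(4.4624) = 5.9248; w₃ = 4.4624 − 0.04·5.9248 = 4.225408
Step 4: h′(4.225408) = 5.450816; w₄ = 4.225408 − 0.04·5.450816 = 4.00737536

4.00737536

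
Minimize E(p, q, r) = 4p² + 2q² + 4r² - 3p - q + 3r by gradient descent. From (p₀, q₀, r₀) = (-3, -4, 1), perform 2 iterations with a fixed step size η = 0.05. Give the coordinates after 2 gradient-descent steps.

∇E = (8p - 3, 4q - 1, 8r + 3)
Step 1: at (-3, -4, 1), ∇E = (-27, -17, 11) → (-3, -4, 1) − 0.05·(-27, -17, 11) = (-1.65, -3.15, 0.45)
Step 2: at (-1.65, -3.15, 0.45), ∇E = (-16.2, -13.6, 6.6) → (-1.65, -3.15, 0.45) − 0.05·(-16.2, -13.6, 6.6) = (-0.84, -2.47, 0.12)

(-0.84, -2.47, 0.12)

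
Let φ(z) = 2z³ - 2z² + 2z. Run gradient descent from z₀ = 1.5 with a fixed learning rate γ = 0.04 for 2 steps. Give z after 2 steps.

0.918144

φ′(z) = 6z² - 4z + 2
Step 1: φ′(1.5) = 9.5; z₁ = 1.5 − 0.04·9.5 = 1.12
Step 2: φ′(1.12) = 5.0464; z₂ = 1.12 − 0.04·5.0464 = 0.918144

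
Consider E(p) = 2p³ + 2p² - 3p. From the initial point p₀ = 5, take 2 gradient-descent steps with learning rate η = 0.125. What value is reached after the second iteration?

-196.57421875

E′(p) = 6p² + 4p - 3
Step 1: E′(5) = 167; p₁ = 5 − 0.125·167 = -15.875
Step 2: E′(-15.875) = 1445.59375; p₂ = -15.875 − 0.125·1445.59375 = -196.57421875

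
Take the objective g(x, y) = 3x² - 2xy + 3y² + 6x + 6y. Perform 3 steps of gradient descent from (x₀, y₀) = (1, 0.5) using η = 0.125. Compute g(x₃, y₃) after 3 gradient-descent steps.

∇g = (6x - 2y + 6, -2x + 6y + 6)
(x₁, y₁) = (1, 0.5) − 0.125·(11, 7) = (-0.375, -0.375)
(x₂, y₂) = (-0.375, -0.375) − 0.125·(4.5, 4.5) = (-0.9375, -0.9375)
(x₃, y₃) = (-0.9375, -0.9375) − 0.125·(2.25, 2.25) = (-1.21875, -1.21875)
g(-1.21875, -1.21875) = -8.68359375

-8.68359375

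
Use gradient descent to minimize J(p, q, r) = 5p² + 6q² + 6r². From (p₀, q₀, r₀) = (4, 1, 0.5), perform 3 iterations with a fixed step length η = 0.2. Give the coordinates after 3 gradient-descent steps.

(-4, -2.744, -1.372)

∇J = (10p, 12q, 12r)
(p₁, q₁, r₁) = (4, 1, 0.5) − 0.2·(40, 12, 6) = (-4, -1.4, -0.7)
(p₂, q₂, r₂) = (-4, -1.4, -0.7) − 0.2·(-40, -16.8, -8.4) = (4, 1.96, 0.98)
(p₃, q₃, r₃) = (4, 1.96, 0.98) − 0.2·(40, 23.52, 11.76) = (-4, -2.744, -1.372)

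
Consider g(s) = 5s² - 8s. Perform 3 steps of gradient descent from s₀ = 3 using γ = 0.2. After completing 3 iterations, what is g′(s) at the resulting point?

-22

g′(s) = 10s - 8
Step 1: g′(3) = 22; s₁ = 3 − 0.2·22 = -1.4
Step 2: g′(-1.4) = -22; s₂ = -1.4 − 0.2·(-22) = 3
Step 3: g′(3) = 22; s₃ = 3 − 0.2·22 = -1.4
g′(s) at (-1.4) = -22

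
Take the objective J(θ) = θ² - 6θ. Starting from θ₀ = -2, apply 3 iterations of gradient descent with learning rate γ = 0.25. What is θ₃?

2.375

J′(θ) = 2θ - 6
θ₁ = -2 − 0.25·(-10) = 0.5
θ₂ = 0.5 − 0.25·(-5) = 1.75
θ₃ = 1.75 − 0.25·(-2.5) = 2.375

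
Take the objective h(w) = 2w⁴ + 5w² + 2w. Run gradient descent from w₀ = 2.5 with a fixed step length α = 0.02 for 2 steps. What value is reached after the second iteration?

h′(w) = 8w³ + 10w + 2
w₁ = 2.5 − 0.02·152 = -0.54
w₂ = -0.54 − 0.02·(-4.659712) = -0.44680576

-0.44680576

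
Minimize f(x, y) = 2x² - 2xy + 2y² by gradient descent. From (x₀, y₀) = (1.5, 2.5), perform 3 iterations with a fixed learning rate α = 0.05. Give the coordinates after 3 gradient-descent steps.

∇f = (4x - 2y, -2x + 4y)
(x₁, y₁) = (1.5, 2.5) − 0.05·(1, 7) = (1.45, 2.15)
(x₂, y₂) = (1.45, 2.15) − 0.05·(1.5, 5.7) = (1.375, 1.865)
(x₃, y₃) = (1.375, 1.865) − 0.05·(1.77, 4.71) = (1.2865, 1.6295)

(1.2865, 1.6295)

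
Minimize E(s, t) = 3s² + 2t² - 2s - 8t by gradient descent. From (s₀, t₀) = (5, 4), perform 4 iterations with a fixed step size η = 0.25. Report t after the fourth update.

∇E = (6s - 2, 4t - 8)
(s₁, t₁) = (5, 4) − 0.25·(28, 8) = (-2, 2)
(s₂, t₂) = (-2, 2) − 0.25·(-14, 0) = (1.5, 2)
(s₃, t₃) = (1.5, 2) − 0.25·(7, 0) = (-0.25, 2)
(s₄, t₄) = (-0.25, 2) − 0.25·(-3.5, 0) = (0.625, 2)
t = 2

2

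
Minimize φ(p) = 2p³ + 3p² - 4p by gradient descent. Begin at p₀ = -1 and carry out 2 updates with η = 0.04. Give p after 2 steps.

φ′(p) = 6p² + 6p - 4
Step 1: φ′(-1) = -4; p₁ = -1 − 0.04·(-4) = -0.84
Step 2: φ′(-0.84) = -4.8064; p₂ = -0.84 − 0.04·(-4.8064) = -0.647744

-0.647744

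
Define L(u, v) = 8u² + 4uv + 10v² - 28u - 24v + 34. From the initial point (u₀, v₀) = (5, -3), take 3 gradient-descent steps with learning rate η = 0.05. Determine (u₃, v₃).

(1.672, 0.808)

∇L = (16u + 4v - 28, 4u + 20v - 24)
(u₁, v₁) = (5, -3) − 0.05·(40, -64) = (3, 0.2)
(u₂, v₂) = (3, 0.2) − 0.05·(20.8, -8) = (1.96, 0.6)
(u₃, v₃) = (1.96, 0.6) − 0.05·(5.76, -4.16) = (1.672, 0.808)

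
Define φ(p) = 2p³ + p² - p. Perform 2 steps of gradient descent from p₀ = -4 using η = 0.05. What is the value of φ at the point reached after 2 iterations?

φ′(p) = 6p² + 2p - 1
Step 1: φ′(-4) = 87; p₁ = -4 − 0.05·87 = -8.35
Step 2: φ′(-8.35) = 400.635; p₂ = -8.35 − 0.05·400.635 = -28.38175
φ(-28.38175) = -44890.44093863071875

-44890.44093863071875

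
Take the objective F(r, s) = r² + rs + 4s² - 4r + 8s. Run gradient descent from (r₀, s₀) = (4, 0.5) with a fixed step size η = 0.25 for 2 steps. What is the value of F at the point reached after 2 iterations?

9.001953125

∇F = (2r + s - 4, r + 8s + 8)
Step 1: at (4, 0.5), ∇F = (4.5, 16) → (4, 0.5) − 0.25·(4.5, 16) = (2.875, -3.5)
Step 2: at (2.875, -3.5), ∇F = (-1.75, -17.125) → (2.875, -3.5) − 0.25·(-1.75, -17.125) = (3.3125, 0.78125)
F(3.3125, 0.78125) = 9.001953125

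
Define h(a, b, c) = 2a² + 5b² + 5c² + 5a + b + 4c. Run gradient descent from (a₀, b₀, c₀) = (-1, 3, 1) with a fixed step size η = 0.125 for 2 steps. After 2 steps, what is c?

-0.3125

∇h = (4a + 5, 10b + 1, 10c + 4)
Step 1: at (-1, 3, 1), ∇h = (1, 31, 14) → (-1, 3, 1) − 0.125·(1, 31, 14) = (-1.125, -0.875, -0.75)
Step 2: at (-1.125, -0.875, -0.75), ∇h = (0.5, -7.75, -3.5) → (-1.125, -0.875, -0.75) − 0.125·(0.5, -7.75, -3.5) = (-1.1875, 0.09375, -0.3125)
c = -0.3125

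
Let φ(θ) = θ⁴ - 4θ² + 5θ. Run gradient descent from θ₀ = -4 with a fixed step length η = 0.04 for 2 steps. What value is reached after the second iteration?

-11.17282816

φ′(θ) = 4θ³ - 8θ + 5
θ₁ = -4 − 0.04·(-219) = 4.76
θ₂ = 4.76 − 0.04·398.320704 = -11.17282816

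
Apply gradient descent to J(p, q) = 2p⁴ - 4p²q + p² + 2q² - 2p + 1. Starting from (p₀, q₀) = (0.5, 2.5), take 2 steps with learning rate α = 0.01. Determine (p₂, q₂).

∇J = (8p³ - 8pq + 2p - 2, -4p² + 4q)
Step 1: at (0.5, 2.5), ∇J = (-10, 9) → (0.5, 2.5) − 0.01·(-10, 9) = (0.6, 2.41)
Step 2: at (0.6, 2.41), ∇J = (-10.64, 8.2) → (0.6, 2.41) − 0.01·(-10.64, 8.2) = (0.7064, 2.328)

(0.7064, 2.328)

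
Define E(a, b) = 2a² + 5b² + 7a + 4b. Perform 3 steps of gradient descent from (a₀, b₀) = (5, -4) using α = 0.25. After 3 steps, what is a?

-1.75

∇E = (4a + 7, 10b + 4)
Step 1: at (5, -4), ∇E = (27, -36) → (5, -4) − 0.25·(27, -36) = (-1.75, 5)
Step 2: at (-1.75, 5), ∇E = (0, 54) → (-1.75, 5) − 0.25·(0, 54) = (-1.75, -8.5)
Step 3: at (-1.75, -8.5), ∇E = (0, -81) → (-1.75, -8.5) − 0.25·(0, -81) = (-1.75, 11.75)
a = -1.75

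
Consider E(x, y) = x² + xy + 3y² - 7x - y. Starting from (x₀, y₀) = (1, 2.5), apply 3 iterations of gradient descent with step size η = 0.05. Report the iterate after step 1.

(1.125, 1.75)

∇E = (2x + y - 7, x + 6y - 1)
(x₁, y₁) = (1, 2.5) − 0.05·(-2.5, 15) = (1.125, 1.75)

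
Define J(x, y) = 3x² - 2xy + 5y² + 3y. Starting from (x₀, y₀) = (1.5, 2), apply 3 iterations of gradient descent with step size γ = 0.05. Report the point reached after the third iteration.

∇J = (6x - 2y, -2x + 10y + 3)
Step 1: at (1.5, 2), ∇J = (5, 20) → (1.5, 2) − 0.05·(5, 20) = (1.25, 1)
Step 2: at (1.25, 1), ∇J = (5.5, 10.5) → (1.25, 1) − 0.05·(5.5, 10.5) = (0.975, 0.475)
Step 3: at (0.975, 0.475), ∇J = (4.9, 5.8) → (0.975, 0.475) − 0.05·(4.9, 5.8) = (0.73, 0.185)

(0.73, 0.185)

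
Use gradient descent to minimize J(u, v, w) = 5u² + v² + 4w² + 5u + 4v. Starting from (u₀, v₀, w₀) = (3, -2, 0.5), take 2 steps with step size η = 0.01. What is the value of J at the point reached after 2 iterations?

35.65251796

∇J = (10u + 5, 2v + 4, 8w)
Step 1: at (3, -2, 0.5), ∇J = (35, 0, 4) → (3, -2, 0.5) − 0.01·(35, 0, 4) = (2.65, -2, 0.46)
Step 2: at (2.65, -2, 0.46), ∇J = (31.5, 0, 3.68) → (2.65, -2, 0.46) − 0.01·(31.5, 0, 3.68) = (2.335, -2, 0.4232)
J(2.335, -2, 0.4232) = 35.65251796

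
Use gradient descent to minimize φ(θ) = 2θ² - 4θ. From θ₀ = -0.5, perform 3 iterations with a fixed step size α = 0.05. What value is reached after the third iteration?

φ′(θ) = 4θ - 4
θ₁ = -0.5 − 0.05·(-6) = -0.2
θ₂ = -0.2 − 0.05·(-4.8) = 0.04
θ₃ = 0.04 − 0.05·(-3.84) = 0.232

0.232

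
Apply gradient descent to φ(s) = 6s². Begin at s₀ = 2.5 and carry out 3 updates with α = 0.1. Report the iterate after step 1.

φ′(s) = 12s
s₁ = 2.5 − 0.1·30 = -0.5

-0.5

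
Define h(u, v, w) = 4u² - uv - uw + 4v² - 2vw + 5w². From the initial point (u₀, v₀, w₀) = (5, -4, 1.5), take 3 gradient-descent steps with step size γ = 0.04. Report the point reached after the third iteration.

∇h = (8u - v - w, -u + 8v - 2w, -u - 2v + 10w)
Step 1: at (5, -4, 1.5), ∇h = (42.5, -40, 18) → (5, -4, 1.5) − 0.04·(42.5, -40, 18) = (3.3, -2.4, 0.78)
Step 2: at (3.3, -2.4, 0.78), ∇h = (28.02, -24.06, 9.3) → (3.3, -2.4, 0.78) − 0.04·(28.02, -24.06, 9.3) = (2.1792, -1.4376, 0.408)
Step 3: at (2.1792, -1.4376, 0.408), ∇h = (18.4632, -14.496, 4.776) → (2.1792, -1.4376, 0.408) − 0.04·(18.4632, -14.496, 4.776) = (1.440672, -0.85776, 0.21696)

(1.440672, -0.85776, 0.21696)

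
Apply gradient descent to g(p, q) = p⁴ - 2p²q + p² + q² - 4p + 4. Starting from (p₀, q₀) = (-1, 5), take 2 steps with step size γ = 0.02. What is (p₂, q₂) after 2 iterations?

∇g = (4p³ - 4pq + 2p - 4, -2p² + 2q)
Step 1: at (-1, 5), ∇g = (10, 8) → (-1, 5) − 0.02·(10, 8) = (-1.2, 4.84)
Step 2: at (-1.2, 4.84), ∇g = (9.92, 6.8) → (-1.2, 4.84) − 0.02·(9.92, 6.8) = (-1.3984, 4.704)

(-1.3984, 4.704)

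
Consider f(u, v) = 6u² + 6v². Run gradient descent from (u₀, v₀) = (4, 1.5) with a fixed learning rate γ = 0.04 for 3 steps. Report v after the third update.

∇f = (12u, 12v)
(u₁, v₁) = (4, 1.5) − 0.04·(48, 18) = (2.08, 0.78)
(u₂, v₂) = (2.08, 0.78) − 0.04·(24.96, 9.36) = (1.0816, 0.4056)
(u₃, v₃) = (1.0816, 0.4056) − 0.04·(12.9792, 4.8672) = (0.562432, 0.210912)
v = 0.210912

0.210912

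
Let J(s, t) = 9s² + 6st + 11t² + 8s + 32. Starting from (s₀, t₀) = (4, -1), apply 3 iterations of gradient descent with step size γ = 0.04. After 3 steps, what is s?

∇J = (18s + 6t + 8, 6s + 22t)
Step 1: at (4, -1), ∇J = (74, 2) → (4, -1) − 0.04·(74, 2) = (1.04, -1.08)
Step 2: at (1.04, -1.08), ∇J = (20.24, -17.52) → (1.04, -1.08) − 0.04·(20.24, -17.52) = (0.2304, -0.3792)
Step 3: at (0.2304, -0.3792), ∇J = (9.872, -6.96) → (0.2304, -0.3792) − 0.04·(9.872, -6.96) = (-0.16448, -0.1008)
s = -0.16448

-0.16448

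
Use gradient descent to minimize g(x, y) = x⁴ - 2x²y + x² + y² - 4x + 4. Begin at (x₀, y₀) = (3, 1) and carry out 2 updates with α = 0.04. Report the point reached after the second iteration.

∇g = (4x³ - 4xy + 2x - 4, -2x² + 2y)
Step 1: at (3, 1), ∇g = (98, -16) → (3, 1) − 0.04·(98, -16) = (-0.92, 1.64)
Step 2: at (-0.92, 1.64), ∇g = (-2.919552, 1.5872) → (-0.92, 1.64) − 0.04·(-2.919552, 1.5872) = (-0.80321792, 1.576512)

(-0.80321792, 1.576512)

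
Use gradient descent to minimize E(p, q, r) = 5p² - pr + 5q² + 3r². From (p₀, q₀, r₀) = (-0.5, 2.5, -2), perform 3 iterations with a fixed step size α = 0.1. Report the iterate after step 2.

(-0.085, 0, -0.36)

∇E = (10p - r, 10q, -p + 6r)
Step 1: at (-0.5, 2.5, -2), ∇E = (-3, 25, -11.5) → (-0.5, 2.5, -2) − 0.1·(-3, 25, -11.5) = (-0.2, 0, -0.85)
Step 2: at (-0.2, 0, -0.85), ∇E = (-1.15, 0, -4.9) → (-0.2, 0, -0.85) − 0.1·(-1.15, 0, -4.9) = (-0.085, 0, -0.36)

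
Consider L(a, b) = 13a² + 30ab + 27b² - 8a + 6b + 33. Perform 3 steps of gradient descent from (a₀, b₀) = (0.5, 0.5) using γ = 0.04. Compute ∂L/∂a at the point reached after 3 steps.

-198.92864

∇L = (26a + 30b - 8, 30a + 54b + 6)
(a₁, b₁) = (0.5, 0.5) − 0.04·(20, 48) = (-0.3, -1.42)
(a₂, b₂) = (-0.3, -1.42) − 0.04·(-58.4, -79.68) = (2.036, 1.7672)
(a₃, b₃) = (2.036, 1.7672) − 0.04·(97.952, 162.5088) = (-1.88208, -4.733152)
∂L/∂a at (-1.88208, -4.733152) = -198.92864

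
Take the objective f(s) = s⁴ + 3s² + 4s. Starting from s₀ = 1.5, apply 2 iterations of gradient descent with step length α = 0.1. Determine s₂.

-0.25165

f′(s) = 4s³ + 6s + 4
Step 1: f′(1.5) = 26.5; s₁ = 1.5 − 0.1·26.5 = -1.15
Step 2: f′(-1.15) = -8.9835; s₂ = -1.15 − 0.1·(-8.9835) = -0.25165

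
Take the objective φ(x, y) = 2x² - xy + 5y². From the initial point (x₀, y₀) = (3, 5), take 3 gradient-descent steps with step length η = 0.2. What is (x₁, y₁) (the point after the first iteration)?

(1.6, -4.4)

∇φ = (4x - y, -x + 10y)
Step 1: at (3, 5), ∇φ = (7, 47) → (3, 5) − 0.2·(7, 47) = (1.6, -4.4)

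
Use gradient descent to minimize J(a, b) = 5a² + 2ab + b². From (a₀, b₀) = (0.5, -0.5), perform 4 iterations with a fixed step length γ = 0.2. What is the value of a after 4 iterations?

0.5512

∇J = (10a + 2b, 2a + 2b)
(a₁, b₁) = (0.5, -0.5) − 0.2·(4, 0) = (-0.3, -0.5)
(a₂, b₂) = (-0.3, -0.5) − 0.2·(-4, -1.6) = (0.5, -0.18)
(a₃, b₃) = (0.5, -0.18) − 0.2·(4.64, 0.64) = (-0.428, -0.308)
(a₄, b₄) = (-0.428, -0.308) − 0.2·(-4.896, -1.472) = (0.5512, -0.0136)
a = 0.5512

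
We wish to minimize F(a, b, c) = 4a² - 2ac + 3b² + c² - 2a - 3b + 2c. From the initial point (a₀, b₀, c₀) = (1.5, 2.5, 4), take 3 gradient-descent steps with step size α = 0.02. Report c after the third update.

∇F = (8a - 2c - 2, 6b - 3, -2a + 2c + 2)
Step 1: at (1.5, 2.5, 4), ∇F = (2, 12, 7) → (1.5, 2.5, 4) − 0.02·(2, 12, 7) = (1.46, 2.26, 3.86)
Step 2: at (1.46, 2.26, 3.86), ∇F = (1.96, 10.56, 6.8) → (1.46, 2.26, 3.86) − 0.02·(1.96, 10.56, 6.8) = (1.4208, 2.0488, 3.724)
Step 3: at (1.4208, 2.0488, 3.724), ∇F = (1.9184, 9.2928, 6.6064) → (1.4208, 2.0488, 3.724) − 0.02·(1.9184, 9.2928, 6.6064) = (1.382432, 1.862944, 3.591872)
c = 3.591872

3.591872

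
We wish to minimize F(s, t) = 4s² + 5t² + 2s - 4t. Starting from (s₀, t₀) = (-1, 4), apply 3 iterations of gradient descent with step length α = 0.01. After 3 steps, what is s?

∇F = (8s + 2, 10t - 4)
Step 1: at (-1, 4), ∇F = (-6, 36) → (-1, 4) − 0.01·(-6, 36) = (-0.94, 3.64)
Step 2: at (-0.94, 3.64), ∇F = (-5.52, 32.4) → (-0.94, 3.64) − 0.01·(-5.52, 32.4) = (-0.8848, 3.316)
Step 3: at (-0.8848, 3.316), ∇F = (-5.0784, 29.16) → (-0.8848, 3.316) − 0.01·(-5.0784, 29.16) = (-0.834016, 3.0244)
s = -0.834016

-0.834016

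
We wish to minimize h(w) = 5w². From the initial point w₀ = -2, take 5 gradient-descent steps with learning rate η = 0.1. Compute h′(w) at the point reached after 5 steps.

0

h′(w) = 10w
Step 1: h′(-2) = -20; w₁ = -2 − 0.1·(-20) = 0
Step 2: h′(0) = 0; w₂ = 0 − 0.1·0 = 0
Step 3: h′(0) = 0; w₃ = 0 − 0.1·0 = 0
Step 4: h′(0) = 0; w₄ = 0 − 0.1·0 = 0
Step 5: h′(0) = 0; w₅ = 0 − 0.1·0 = 0
h′(w) at (0) = 0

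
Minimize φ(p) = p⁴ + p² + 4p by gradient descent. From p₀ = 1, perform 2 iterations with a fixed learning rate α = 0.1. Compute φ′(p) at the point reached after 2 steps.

2.944

φ′(p) = 4p³ + 2p + 4
Step 1: φ′(1) = 10; p₁ = 1 − 0.1·10 = 0
Step 2: φ′(0) = 4; p₂ = 0 − 0.1·4 = -0.4
φ′(p) at (-0.4) = 2.944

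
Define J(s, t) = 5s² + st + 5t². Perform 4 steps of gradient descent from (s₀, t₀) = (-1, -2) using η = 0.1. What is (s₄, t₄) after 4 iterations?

∇J = (10s + t, s + 10t)
(s₁, t₁) = (-1, -2) − 0.1·(-12, -21) = (0.2, 0.1)
(s₂, t₂) = (0.2, 0.1) − 0.1·(2.1, 1.2) = (-0.01, -0.02)
(s₃, t₃) = (-0.01, -0.02) − 0.1·(-0.12, -0.21) = (0.002, 0.001)
(s₄, t₄) = (0.002, 0.001) − 0.1·(0.021, 0.012) = (-0.0001, -0.0002)

(-0.0001, -0.0002)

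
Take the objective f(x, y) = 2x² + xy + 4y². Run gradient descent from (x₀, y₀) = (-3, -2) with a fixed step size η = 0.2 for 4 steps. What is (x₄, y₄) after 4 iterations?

(-0.1152, -0.448)

∇f = (4x + y, x + 8y)
(x₁, y₁) = (-3, -2) − 0.2·(-14, -19) = (-0.2, 1.8)
(x₂, y₂) = (-0.2, 1.8) − 0.2·(1, 14.2) = (-0.4, -1.04)
(x₃, y₃) = (-0.4, -1.04) − 0.2·(-2.64, -8.72) = (0.128, 0.704)
(x₄, y₄) = (0.128, 0.704) − 0.2·(1.216, 5.76) = (-0.1152, -0.448)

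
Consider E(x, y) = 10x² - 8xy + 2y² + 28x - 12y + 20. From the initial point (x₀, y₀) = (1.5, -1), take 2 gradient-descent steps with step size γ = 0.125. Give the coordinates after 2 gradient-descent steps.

(9.125, -4)

∇E = (20x - 8y + 28, -8x + 4y - 12)
(x₁, y₁) = (1.5, -1) − 0.125·(66, -28) = (-6.75, 2.5)
(x₂, y₂) = (-6.75, 2.5) − 0.125·(-127, 52) = (9.125, -4)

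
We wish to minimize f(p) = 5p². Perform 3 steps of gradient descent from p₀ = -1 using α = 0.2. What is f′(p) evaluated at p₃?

f′(p) = 10p
Step 1: f′(-1) = -10; p₁ = -1 − 0.2·(-10) = 1
Step 2: f′(1) = 10; p₂ = 1 − 0.2·10 = -1
Step 3: f′(-1) = -10; p₃ = -1 − 0.2·(-10) = 1
f′(p) at (1) = 10

10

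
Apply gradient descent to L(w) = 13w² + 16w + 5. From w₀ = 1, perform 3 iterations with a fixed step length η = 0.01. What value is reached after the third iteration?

0.039208

L′(w) = 26w + 16
Step 1: L′(1) = 42; w₁ = 1 − 0.01·42 = 0.58
Step 2: L′(0.58) = 31.08; w₂ = 0.58 − 0.01·31.08 = 0.2692
Step 3: L′(0.2692) = 22.9992; w₃ = 0.2692 − 0.01·22.9992 = 0.039208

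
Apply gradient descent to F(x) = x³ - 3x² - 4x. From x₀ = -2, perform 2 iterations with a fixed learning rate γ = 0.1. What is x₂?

-10.8

F′(x) = 3x² - 6x - 4
x₁ = -2 − 0.1·20 = -4
x₂ = -4 − 0.1·68 = -10.8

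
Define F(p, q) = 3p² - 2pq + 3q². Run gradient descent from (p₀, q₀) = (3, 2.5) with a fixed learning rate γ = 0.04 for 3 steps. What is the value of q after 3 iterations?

1.551328

∇F = (6p - 2q, -2p + 6q)
(p₁, q₁) = (3, 2.5) − 0.04·(13, 9) = (2.48, 2.14)
(p₂, q₂) = (2.48, 2.14) − 0.04·(10.6, 7.88) = (2.056, 1.8248)
(p₃, q₃) = (2.056, 1.8248) − 0.04·(8.6864, 6.8368) = (1.708544, 1.551328)
q = 1.551328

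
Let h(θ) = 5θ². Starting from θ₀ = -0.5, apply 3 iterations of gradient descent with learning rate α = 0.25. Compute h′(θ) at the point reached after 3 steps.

h′(θ) = 10θ
Step 1: h′(-0.5) = -5; θ₁ = -0.5 − 0.25·(-5) = 0.75
Step 2: h′(0.75) = 7.5; θ₂ = 0.75 − 0.25·7.5 = -1.125
Step 3: h′(-1.125) = -11.25; θ₃ = -1.125 − 0.25·(-11.25) = 1.6875
h′(θ) at (1.6875) = 16.875

16.875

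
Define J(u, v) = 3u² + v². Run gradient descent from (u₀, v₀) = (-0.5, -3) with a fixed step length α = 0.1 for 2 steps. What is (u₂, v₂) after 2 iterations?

(-0.08, -1.92)

∇J = (6u, 2v)
Step 1: at (-0.5, -3), ∇J = (-3, -6) → (-0.5, -3) − 0.1·(-3, -6) = (-0.2, -2.4)
Step 2: at (-0.2, -2.4), ∇J = (-1.2, -4.8) → (-0.2, -2.4) − 0.1·(-1.2, -4.8) = (-0.08, -1.92)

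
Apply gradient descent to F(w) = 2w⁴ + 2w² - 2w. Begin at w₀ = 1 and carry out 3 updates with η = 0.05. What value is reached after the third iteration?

0.42355

F′(w) = 8w³ + 4w - 2
Step 1: F′(1) = 10; w₁ = 1 − 0.05·10 = 0.5
Step 2: F′(0.5) = 1; w₂ = 0.5 − 0.05·1 = 0.45
Step 3: F′(0.45) = 0.529; w₃ = 0.45 − 0.05·0.529 = 0.42355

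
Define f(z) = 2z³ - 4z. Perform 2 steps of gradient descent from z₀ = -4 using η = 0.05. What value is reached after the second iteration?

-30.588

f′(z) = 6z² - 4
Step 1: f′(-4) = 92; z₁ = -4 − 0.05·92 = -8.6
Step 2: f′(-8.6) = 439.76; z₂ = -8.6 − 0.05·439.76 = -30.588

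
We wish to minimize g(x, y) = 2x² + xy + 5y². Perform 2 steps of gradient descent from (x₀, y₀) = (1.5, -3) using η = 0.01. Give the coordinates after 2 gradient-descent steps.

∇g = (4x + y, x + 10y)
Step 1: at (1.5, -3), ∇g = (3, -28.5) → (1.5, -3) − 0.01·(3, -28.5) = (1.47, -2.715)
Step 2: at (1.47, -2.715), ∇g = (3.165, -25.68) → (1.47, -2.715) − 0.01·(3.165, -25.68) = (1.43835, -2.4582)

(1.43835, -2.4582)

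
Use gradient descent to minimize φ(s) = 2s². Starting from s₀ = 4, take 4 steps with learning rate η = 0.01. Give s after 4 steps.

3.39738624

φ′(s) = 4s
s₁ = 4 − 0.01·16 = 3.84
s₂ = 3.84 − 0.01·15.36 = 3.6864
s₃ = 3.6864 − 0.01·14.7456 = 3.538944
s₄ = 3.538944 − 0.01·14.155776 = 3.39738624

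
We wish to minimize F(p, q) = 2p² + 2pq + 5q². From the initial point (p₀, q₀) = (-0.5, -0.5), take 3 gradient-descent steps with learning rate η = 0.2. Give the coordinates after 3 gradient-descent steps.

(0.244, 0.844)

∇F = (4p + 2q, 2p + 10q)
(p₁, q₁) = (-0.5, -0.5) − 0.2·(-3, -6) = (0.1, 0.7)
(p₂, q₂) = (0.1, 0.7) − 0.2·(1.8, 7.2) = (-0.26, -0.74)
(p₃, q₃) = (-0.26, -0.74) − 0.2·(-2.52, -7.92) = (0.244, 0.844)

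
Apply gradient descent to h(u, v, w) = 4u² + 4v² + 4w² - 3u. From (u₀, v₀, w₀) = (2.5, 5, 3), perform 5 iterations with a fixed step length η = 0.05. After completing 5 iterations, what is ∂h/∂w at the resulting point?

∇h = (8u - 3, 8v, 8w)
Step 1: at (2.5, 5, 3), ∇h = (17, 40, 24) → (2.5, 5, 3) − 0.05·(17, 40, 24) = (1.65, 3, 1.8)
Step 2: at (1.65, 3, 1.8), ∇h = (10.2, 24, 14.4) → (1.65, 3, 1.8) − 0.05·(10.2, 24, 14.4) = (1.14, 1.8, 1.08)
Step 3: at (1.14, 1.8, 1.08), ∇h = (6.12, 14.4, 8.64) → (1.14, 1.8, 1.08) − 0.05·(6.12, 14.4, 8.64) = (0.834, 1.08, 0.648)
Step 4: at (0.834, 1.08, 0.648), ∇h = (3.672, 8.64, 5.184) → (0.834, 1.08, 0.648) − 0.05·(3.672, 8.64, 5.184) = (0.6504, 0.648, 0.3888)
Step 5: at (0.6504, 0.648, 0.3888), ∇h = (2.2032, 5.184, 3.1104) → (0.6504, 0.648, 0.3888) − 0.05·(2.2032, 5.184, 3.1104) = (0.54024, 0.3888, 0.23328)
∂h/∂w at (0.54024, 0.3888, 0.23328) = 1.86624

1.86624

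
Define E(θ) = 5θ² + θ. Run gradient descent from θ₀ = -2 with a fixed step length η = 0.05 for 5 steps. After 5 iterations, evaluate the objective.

-0.032373046875

E′(θ) = 10θ + 1
θ₁ = -2 − 0.05·(-19) = -1.05
θ₂ = -1.05 − 0.05·(-9.5) = -0.575
θ₃ = -0.575 − 0.05·(-4.75) = -0.3375
θ₄ = -0.3375 − 0.05·(-2.375) = -0.21875
θ₅ = -0.21875 − 0.05·(-1.1875) = -0.159375
E(-0.159375) = -0.032373046875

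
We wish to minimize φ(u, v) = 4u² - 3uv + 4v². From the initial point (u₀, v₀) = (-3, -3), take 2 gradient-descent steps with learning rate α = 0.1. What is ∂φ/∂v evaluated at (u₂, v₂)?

-3.75

∇φ = (8u - 3v, -3u + 8v)
(u₁, v₁) = (-3, -3) − 0.1·(-15, -15) = (-1.5, -1.5)
(u₂, v₂) = (-1.5, -1.5) − 0.1·(-7.5, -7.5) = (-0.75, -0.75)
∂φ/∂v at (-0.75, -0.75) = -3.75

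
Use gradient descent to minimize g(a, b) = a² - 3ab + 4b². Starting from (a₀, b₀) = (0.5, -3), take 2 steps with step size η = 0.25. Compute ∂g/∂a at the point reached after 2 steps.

17.6875

∇g = (2a - 3b, -3a + 8b)
Step 1: at (0.5, -3), ∇g = (10, -25.5) → (0.5, -3) − 0.25·(10, -25.5) = (-2, 3.375)
Step 2: at (-2, 3.375), ∇g = (-14.125, 33) → (-2, 3.375) − 0.25·(-14.125, 33) = (1.53125, -4.875)
∂g/∂a at (1.53125, -4.875) = 17.6875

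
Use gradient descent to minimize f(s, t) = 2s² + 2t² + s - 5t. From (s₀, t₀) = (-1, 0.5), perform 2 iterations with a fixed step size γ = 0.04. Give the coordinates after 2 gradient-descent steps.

(-0.7792, 0.7208)

∇f = (4s + 1, 4t - 5)
Step 1: at (-1, 0.5), ∇f = (-3, -3) → (-1, 0.5) − 0.04·(-3, -3) = (-0.88, 0.62)
Step 2: at (-0.88, 0.62), ∇f = (-2.52, -2.52) → (-0.88, 0.62) − 0.04·(-2.52, -2.52) = (-0.7792, 0.7208)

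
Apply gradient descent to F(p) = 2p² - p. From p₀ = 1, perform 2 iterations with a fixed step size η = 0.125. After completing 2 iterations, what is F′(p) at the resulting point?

F′(p) = 4p - 1
p₁ = 1 − 0.125·3 = 0.625
p₂ = 0.625 − 0.125·1.5 = 0.4375
F′(p) at (0.4375) = 0.75

0.75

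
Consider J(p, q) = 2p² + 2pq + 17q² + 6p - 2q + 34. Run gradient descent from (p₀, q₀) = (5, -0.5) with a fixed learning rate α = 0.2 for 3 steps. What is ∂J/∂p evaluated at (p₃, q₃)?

96.248

∇J = (4p + 2q + 6, 2p + 34q - 2)
Step 1: at (5, -0.5), ∇J = (25, -9) → (5, -0.5) − 0.2·(25, -9) = (0, 1.3)
Step 2: at (0, 1.3), ∇J = (8.6, 42.2) → (0, 1.3) − 0.2·(8.6, 42.2) = (-1.72, -7.14)
Step 3: at (-1.72, -7.14), ∇J = (-15.16, -248.2) → (-1.72, -7.14) − 0.2·(-15.16, -248.2) = (1.312, 42.5)
∂J/∂p at (1.312, 42.5) = 96.248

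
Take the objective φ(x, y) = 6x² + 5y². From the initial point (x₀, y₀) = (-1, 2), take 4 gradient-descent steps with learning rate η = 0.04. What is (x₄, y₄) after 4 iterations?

∇φ = (12x, 10y)
(x₁, y₁) = (-1, 2) − 0.04·(-12, 20) = (-0.52, 1.2)
(x₂, y₂) = (-0.52, 1.2) − 0.04·(-6.24, 12) = (-0.2704, 0.72)
(x₃, y₃) = (-0.2704, 0.72) − 0.04·(-3.2448, 7.2) = (-0.140608, 0.432)
(x₄, y₄) = (-0.140608, 0.432) − 0.04·(-1.687296, 4.32) = (-0.07311616, 0.2592)

(-0.07311616, 0.2592)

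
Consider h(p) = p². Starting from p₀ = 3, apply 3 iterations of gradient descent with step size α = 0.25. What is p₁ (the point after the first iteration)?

h′(p) = 2p
p₁ = 3 − 0.25·6 = 1.5

1.5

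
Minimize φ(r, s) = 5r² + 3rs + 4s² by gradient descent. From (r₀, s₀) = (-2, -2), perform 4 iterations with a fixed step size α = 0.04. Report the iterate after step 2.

(-0.4416, -0.6464)

∇φ = (10r + 3s, 3r + 8s)
Step 1: at (-2, -2), ∇φ = (-26, -22) → (-2, -2) − 0.04·(-26, -22) = (-0.96, -1.12)
Step 2: at (-0.96, -1.12), ∇φ = (-12.96, -11.84) → (-0.96, -1.12) − 0.04·(-12.96, -11.84) = (-0.4416, -0.6464)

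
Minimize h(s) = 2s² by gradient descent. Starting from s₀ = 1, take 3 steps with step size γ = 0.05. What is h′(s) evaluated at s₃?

h′(s) = 4s
Step 1: h′(1) = 4; s₁ = 1 − 0.05·4 = 0.8
Step 2: h′(0.8) = 3.2; s₂ = 0.8 − 0.05·3.2 = 0.64
Step 3: h′(0.64) = 2.56; s₃ = 0.64 − 0.05·2.56 = 0.512
h′(s) at (0.512) = 2.048

2.048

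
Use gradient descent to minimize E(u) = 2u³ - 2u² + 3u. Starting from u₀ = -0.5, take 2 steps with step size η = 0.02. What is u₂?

-0.788028

E′(u) = 6u² - 4u + 3
Step 1: E′(-0.5) = 6.5; u₁ = -0.5 − 0.02·6.5 = -0.63
Step 2: E′(-0.63) = 7.9014; u₂ = -0.63 − 0.02·7.9014 = -0.788028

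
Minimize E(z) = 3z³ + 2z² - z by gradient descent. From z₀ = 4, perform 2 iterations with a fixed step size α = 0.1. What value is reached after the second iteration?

E′(z) = 9z² + 4z - 1
z₁ = 4 − 0.1·159 = -11.9
z₂ = -11.9 − 0.1·1225.89 = -134.489

-134.489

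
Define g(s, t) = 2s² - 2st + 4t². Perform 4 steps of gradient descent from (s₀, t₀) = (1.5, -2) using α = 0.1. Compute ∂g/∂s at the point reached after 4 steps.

0.3968

∇g = (4s - 2t, -2s + 8t)
Step 1: at (1.5, -2), ∇g = (10, -19) → (1.5, -2) − 0.1·(10, -19) = (0.5, -0.1)
Step 2: at (0.5, -0.1), ∇g = (2.2, -1.8) → (0.5, -0.1) − 0.1·(2.2, -1.8) = (0.28, 0.08)
Step 3: at (0.28, 0.08), ∇g = (0.96, 0.08) → (0.28, 0.08) − 0.1·(0.96, 0.08) = (0.184, 0.072)
Step 4: at (0.184, 0.072), ∇g = (0.592, 0.208) → (0.184, 0.072) − 0.1·(0.592, 0.208) = (0.1248, 0.0512)
∂g/∂s at (0.1248, 0.0512) = 0.3968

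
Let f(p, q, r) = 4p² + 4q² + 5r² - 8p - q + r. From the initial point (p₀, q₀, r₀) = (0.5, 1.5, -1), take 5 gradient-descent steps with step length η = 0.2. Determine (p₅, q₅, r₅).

∇f = (8p - 8, 8q - 1, 10r + 1)
(p₁, q₁, r₁) = (0.5, 1.5, -1) − 0.2·(-4, 11, -9) = (1.3, -0.7, 0.8)
(p₂, q₂, r₂) = (1.3, -0.7, 0.8) − 0.2·(2.4, -6.6, 9) = (0.82, 0.62, -1)
(p₃, q₃, r₃) = (0.82, 0.62, -1) − 0.2·(-1.44, 3.96, -9) = (1.108, -0.172, 0.8)
(p₄, q₄, r₄) = (1.108, -0.172, 0.8) − 0.2·(0.864, -2.376, 9) = (0.9352, 0.3032, -1)
(p₅, q₅, r₅) = (0.9352, 0.3032, -1) − 0.2·(-0.5184, 1.4256, -9) = (1.03888, 0.01808, 0.8)

(1.03888, 0.01808, 0.8)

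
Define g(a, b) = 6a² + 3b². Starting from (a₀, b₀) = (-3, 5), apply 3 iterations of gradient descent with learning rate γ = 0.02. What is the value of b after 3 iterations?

3.40736

∇g = (12a, 6b)
(a₁, b₁) = (-3, 5) − 0.02·(-36, 30) = (-2.28, 4.4)
(a₂, b₂) = (-2.28, 4.4) − 0.02·(-27.36, 26.4) = (-1.7328, 3.872)
(a₃, b₃) = (-1.7328, 3.872) − 0.02·(-20.7936, 23.232) = (-1.316928, 3.40736)
b = 3.40736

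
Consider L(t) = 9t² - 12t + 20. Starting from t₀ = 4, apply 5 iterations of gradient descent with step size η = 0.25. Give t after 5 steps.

L′(t) = 18t - 12
t₁ = 4 − 0.25·60 = -11
t₂ = -11 − 0.25·(-210) = 41.5
t₃ = 41.5 − 0.25·735 = -142.25
t₄ = -142.25 − 0.25·(-2572.5) = 500.875
t₅ = 500.875 − 0.25·9003.75 = -1750.0625

-1750.0625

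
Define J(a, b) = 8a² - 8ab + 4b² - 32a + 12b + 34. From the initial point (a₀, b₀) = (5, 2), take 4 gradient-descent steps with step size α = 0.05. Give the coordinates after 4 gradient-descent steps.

∇J = (16a - 8b - 32, -8a + 8b + 12)
(a₁, b₁) = (5, 2) − 0.05·(32, -12) = (3.4, 2.6)
(a₂, b₂) = (3.4, 2.6) − 0.05·(1.6, 5.6) = (3.32, 2.32)
(a₃, b₃) = (3.32, 2.32) − 0.05·(2.56, 4) = (3.192, 2.12)
(a₄, b₄) = (3.192, 2.12) − 0.05·(2.112, 3.424) = (3.0864, 1.9488)

(3.0864, 1.9488)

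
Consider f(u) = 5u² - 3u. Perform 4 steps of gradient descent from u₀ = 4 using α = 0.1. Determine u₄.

f′(u) = 10u - 3
Step 1: f′(4) = 37; u₁ = 4 − 0.1·37 = 0.3
Step 2: f′(0.3) = 0; u₂ = 0.3 − 0.1·0 = 0.3
Step 3: f′(0.3) = 0; u₃ = 0.3 − 0.1·0 = 0.3
Step 4: f′(0.3) = 0; u₄ = 0.3 − 0.1·0 = 0.3

0.3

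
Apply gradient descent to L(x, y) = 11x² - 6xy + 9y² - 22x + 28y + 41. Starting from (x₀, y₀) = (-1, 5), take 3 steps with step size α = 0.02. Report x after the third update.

1.13952

∇L = (22x - 6y - 22, -6x + 18y + 28)
Step 1: at (-1, 5), ∇L = (-74, 124) → (-1, 5) − 0.02·(-74, 124) = (0.48, 2.52)
Step 2: at (0.48, 2.52), ∇L = (-26.56, 70.48) → (0.48, 2.52) − 0.02·(-26.56, 70.48) = (1.0112, 1.1104)
Step 3: at (1.0112, 1.1104), ∇L = (-6.416, 41.92) → (1.0112, 1.1104) − 0.02·(-6.416, 41.92) = (1.13952, 0.272)
x = 1.13952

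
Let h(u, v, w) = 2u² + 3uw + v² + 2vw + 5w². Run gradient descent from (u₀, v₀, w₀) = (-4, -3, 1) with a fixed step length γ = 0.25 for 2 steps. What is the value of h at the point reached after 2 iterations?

94.03515625

∇h = (4u + 3w, 2v + 2w, 3u + 2v + 10w)
(u₁, v₁, w₁) = (-4, -3, 1) − 0.25·(-13, -4, -8) = (-0.75, -2, 3)
(u₂, v₂, w₂) = (-0.75, -2, 3) − 0.25·(6, 2, 23.75) = (-2.25, -2.5, -2.9375)
h(-2.25, -2.5, -2.9375) = 94.03515625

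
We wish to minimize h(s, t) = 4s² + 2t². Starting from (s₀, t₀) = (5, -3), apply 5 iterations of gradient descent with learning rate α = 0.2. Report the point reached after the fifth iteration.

∇h = (8s, 4t)
(s₁, t₁) = (5, -3) − 0.2·(40, -12) = (-3, -0.6)
(s₂, t₂) = (-3, -0.6) − 0.2·(-24, -2.4) = (1.8, -0.12)
(s₃, t₃) = (1.8, -0.12) − 0.2·(14.4, -0.48) = (-1.08, -0.024)
(s₄, t₄) = (-1.08, -0.024) − 0.2·(-8.64, -0.096) = (0.648, -0.0048)
(s₅, t₅) = (0.648, -0.0048) − 0.2·(5.184, -0.0192) = (-0.3888, -0.00096)

(-0.3888, -0.00096)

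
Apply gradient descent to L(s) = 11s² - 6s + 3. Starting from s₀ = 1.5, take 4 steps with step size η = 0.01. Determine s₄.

0.72700296

L′(s) = 22s - 6
Step 1: L′(1.5) = 27; s₁ = 1.5 − 0.01·27 = 1.23
Step 2: L′(1.23) = 21.06; s₂ = 1.23 − 0.01·21.06 = 1.0194
Step 3: L′(1.0194) = 16.4268; s₃ = 1.0194 − 0.01·16.4268 = 0.855132
Step 4: L′(0.855132) = 12.812904; s₄ = 0.855132 − 0.01·12.812904 = 0.72700296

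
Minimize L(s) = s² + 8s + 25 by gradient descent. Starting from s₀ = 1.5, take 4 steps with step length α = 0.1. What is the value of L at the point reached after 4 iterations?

L′(s) = 2s + 8
Step 1: L′(1.5) = 11; s₁ = 1.5 − 0.1·11 = 0.4
Step 2: L′(0.4) = 8.8; s₂ = 0.4 − 0.1·8.8 = -0.48
Step 3: L′(-0.48) = 7.04; s₃ = -0.48 − 0.1·7.04 = -1.184
Step 4: L′(-1.184) = 5.632; s₄ = -1.184 − 0.1·5.632 = -1.7472
L(-1.7472) = 14.07510784

14.07510784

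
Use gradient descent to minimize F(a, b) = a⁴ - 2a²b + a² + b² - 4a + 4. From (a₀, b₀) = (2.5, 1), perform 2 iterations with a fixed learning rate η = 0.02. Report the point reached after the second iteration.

∇F = (4a³ - 4ab + 2a - 4, -2a² + 2b)
(a₁, b₁) = (2.5, 1) − 0.02·(53.5, -10.5) = (1.43, 1.21)
(a₂, b₂) = (1.43, 1.21) − 0.02·(3.635628, -1.6698) = (1.35728744, 1.243396)

(1.35728744, 1.243396)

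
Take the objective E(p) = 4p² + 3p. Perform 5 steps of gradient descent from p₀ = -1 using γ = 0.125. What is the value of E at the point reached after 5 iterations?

E′(p) = 8p + 3
p₁ = -1 − 0.125·(-5) = -0.375
p₂ = -0.375 − 0.125·0 = -0.375
p₃ = -0.375 − 0.125·0 = -0.375
p₄ = -0.375 − 0.125·0 = -0.375
p₅ = -0.375 − 0.125·0 = -0.375
E(-0.375) = -0.5625

-0.5625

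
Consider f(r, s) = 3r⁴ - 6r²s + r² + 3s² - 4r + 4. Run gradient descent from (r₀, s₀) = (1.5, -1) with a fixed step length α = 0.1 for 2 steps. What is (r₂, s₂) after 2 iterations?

∇f = (12r³ - 12rs + 2r - 4, -6r² + 6s)
(r₁, s₁) = (1.5, -1) − 0.1·(57.5, -19.5) = (-4.25, 0.95)
(r₂, s₂) = (-4.25, 0.95) − 0.1·(-885.2375, -102.675) = (84.27375, 11.2175)

(84.27375, 11.2175)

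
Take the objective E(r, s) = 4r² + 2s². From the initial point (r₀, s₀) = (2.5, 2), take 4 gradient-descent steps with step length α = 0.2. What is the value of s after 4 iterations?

0.0032

∇E = (8r, 4s)
Step 1: at (2.5, 2), ∇E = (20, 8) → (2.5, 2) − 0.2·(20, 8) = (-1.5, 0.4)
Step 2: at (-1.5, 0.4), ∇E = (-12, 1.6) → (-1.5, 0.4) − 0.2·(-12, 1.6) = (0.9, 0.08)
Step 3: at (0.9, 0.08), ∇E = (7.2, 0.32) → (0.9, 0.08) − 0.2·(7.2, 0.32) = (-0.54, 0.016)
Step 4: at (-0.54, 0.016), ∇E = (-4.32, 0.064) → (-0.54, 0.016) − 0.2·(-4.32, 0.064) = (0.324, 0.0032)
s = 0.0032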